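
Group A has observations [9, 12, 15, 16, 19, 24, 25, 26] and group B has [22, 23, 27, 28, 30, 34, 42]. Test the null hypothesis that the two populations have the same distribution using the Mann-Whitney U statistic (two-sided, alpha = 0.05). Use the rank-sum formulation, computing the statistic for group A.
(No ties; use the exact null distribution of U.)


Step 1: Combine and sort all 15 observations; assign midranks.
sorted (value, group): (9,X), (12,X), (15,X), (16,X), (19,X), (22,Y), (23,Y), (24,X), (25,X), (26,X), (27,Y), (28,Y), (30,Y), (34,Y), (42,Y)
ranks: 9->1, 12->2, 15->3, 16->4, 19->5, 22->6, 23->7, 24->8, 25->9, 26->10, 27->11, 28->12, 30->13, 34->14, 42->15
Step 2: Rank sum for X: R1 = 1 + 2 + 3 + 4 + 5 + 8 + 9 + 10 = 42.
Step 3: U_X = R1 - n1(n1+1)/2 = 42 - 8*9/2 = 42 - 36 = 6.
       U_Y = n1*n2 - U_X = 56 - 6 = 50.
Step 4: No ties, so the exact null distribution of U (based on enumerating the C(15,8) = 6435 equally likely rank assignments) gives the two-sided p-value.
Step 5: p-value = 0.009324; compare to alpha = 0.05. reject H0.

U_X = 6, p = 0.009324, reject H0 at alpha = 0.05.


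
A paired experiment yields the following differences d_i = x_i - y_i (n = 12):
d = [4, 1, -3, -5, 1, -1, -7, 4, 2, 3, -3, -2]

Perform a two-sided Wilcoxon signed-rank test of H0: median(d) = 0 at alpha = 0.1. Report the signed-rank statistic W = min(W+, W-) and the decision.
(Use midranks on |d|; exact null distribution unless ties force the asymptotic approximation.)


Step 1: Drop any zero differences (none here) and take |d_i|.
|d| = [4, 1, 3, 5, 1, 1, 7, 4, 2, 3, 3, 2]
Step 2: Midrank |d_i| (ties get averaged ranks).
ranks: |4|->9.5, |1|->2, |3|->7, |5|->11, |1|->2, |1|->2, |7|->12, |4|->9.5, |2|->4.5, |3|->7, |3|->7, |2|->4.5
Step 3: Attach original signs; sum ranks with positive sign and with negative sign.
W+ = 9.5 + 2 + 2 + 9.5 + 4.5 + 7 = 34.5
W- = 7 + 11 + 2 + 12 + 7 + 4.5 = 43.5
(Check: W+ + W- = 78 should equal n(n+1)/2 = 78.)
Step 4: Test statistic W = min(W+, W-) = 34.5.
Step 5: Ties in |d|, so use the tie-corrected normal approximation.
        E[W] = n(n+1)/4 = 12*13/4 = 39.
        Tie groups: |d|=1 (t=3), |d|=2 (t=2), |d|=3 (t=3), |d|=4 (t=2); sum(t^3 - t) = 60.
        Var[W] = n(n+1)(2n+1)/24 - sum(t^3-t)/48 = 3900/24 - 60/48 = 161.25.
        z = (W - E[W]) / sqrt(Var[W]) = (34.5 - 39) / 12.6984 = -0.3544.
        Two-sided p = 2*Phi(z) = 0.723058.
Step 6: alpha = 0.1. fail to reject H0.

W+ = 34.5, W- = 43.5, W = min = 34.5, p = 0.723058, fail to reject H0.


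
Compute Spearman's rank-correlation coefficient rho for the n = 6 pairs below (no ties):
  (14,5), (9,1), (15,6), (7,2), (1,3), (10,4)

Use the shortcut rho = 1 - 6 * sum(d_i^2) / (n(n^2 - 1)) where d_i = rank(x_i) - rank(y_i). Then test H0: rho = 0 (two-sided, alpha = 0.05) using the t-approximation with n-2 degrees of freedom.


Step 1: Rank x and y separately (midranks; no ties here).
rank(x): 14->5, 9->3, 15->6, 7->2, 1->1, 10->4
rank(y): 5->5, 1->1, 6->6, 2->2, 3->3, 4->4
Step 2: d_i = R_x(i) - R_y(i); compute d_i^2.
  (5-5)^2=0, (3-1)^2=4, (6-6)^2=0, (2-2)^2=0, (1-3)^2=4, (4-4)^2=0
sum(d^2) = 8.
Step 3: rho = 1 - 6*8 / (6*(6^2 - 1)) = 1 - 48/210 = 0.771429.
Step 4: Under H0, t = rho * sqrt((n-2)/(1-rho^2)) = 2.4247 ~ t(4).
Step 5: Two-sided p-value from the t-distribution with 4 df = 0.072397.
Step 6: alpha = 0.05. fail to reject H0.

rho = 0.7714, p = 0.072397, fail to reject H0 at alpha = 0.05.


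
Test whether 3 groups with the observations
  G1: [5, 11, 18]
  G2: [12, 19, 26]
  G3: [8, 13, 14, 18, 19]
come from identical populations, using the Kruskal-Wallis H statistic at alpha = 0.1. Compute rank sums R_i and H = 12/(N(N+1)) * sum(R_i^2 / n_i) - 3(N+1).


Step 1: Combine all N = 11 observations and assign midranks.
sorted (value, group, rank): (5,G1,1), (8,G3,2), (11,G1,3), (12,G2,4), (13,G3,5), (14,G3,6), (18,G1,7.5), (18,G3,7.5), (19,G2,9.5), (19,G3,9.5), (26,G2,11)
Step 2: Sum ranks within each group.
R_1 = 11.5 (n_1 = 3)
R_2 = 24.5 (n_2 = 3)
R_3 = 30 (n_3 = 5)
Step 3: H = 12/(N(N+1)) * sum(R_i^2/n_i) - 3(N+1)
     = 12/(11*12) * (11.5^2/3 + 24.5^2/3 + 30^2/5) - 3*12
     = 0.090909 * 424.167 - 36
     = 2.560606.
Step 4: Ties present; correction factor C = 1 - 12/(11^3 - 11) = 0.990909. Corrected H = 2.560606 / 0.990909 = 2.584098.
Step 5: Under H0, H ~ chi^2(2); p-value = 0.274707.
Step 6: alpha = 0.1. fail to reject H0.

H = 2.5841, df = 2, p = 0.274707, fail to reject H0.


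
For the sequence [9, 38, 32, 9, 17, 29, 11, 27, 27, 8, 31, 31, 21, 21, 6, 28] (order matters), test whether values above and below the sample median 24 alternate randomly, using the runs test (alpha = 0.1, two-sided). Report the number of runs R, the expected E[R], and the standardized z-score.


Step 1: Compute median = 24; label A = above, B = below.
Labels in order: BAABBABAABAABBBA  (n_A = 8, n_B = 8)
Step 2: Count runs R = 10.
Step 3: Under H0 (random ordering), E[R] = 2*n_A*n_B/(n_A+n_B) + 1 = 2*8*8/16 + 1 = 9.0000.
        Var[R] = 2*n_A*n_B*(2*n_A*n_B - n_A - n_B) / ((n_A+n_B)^2 * (n_A+n_B-1)) = 14336/3840 = 3.7333.
        SD[R] = 1.9322.
Step 4: Continuity-corrected z = (R - 0.5 - E[R]) / SD[R] = (10 - 0.5 - 9.0000) / 1.9322 = 0.2588.
Step 5: Two-sided p-value via normal approximation = 2*(1 - Phi(|z|)) = 0.795809.
Step 6: alpha = 0.1. fail to reject H0.

R = 10, z = 0.2588, p = 0.795809, fail to reject H0.


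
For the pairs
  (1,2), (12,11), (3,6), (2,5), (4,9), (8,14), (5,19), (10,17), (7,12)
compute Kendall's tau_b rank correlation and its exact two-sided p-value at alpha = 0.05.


Step 1: Enumerate the 36 unordered pairs (i,j) with i<j and classify each by sign(x_j-x_i) * sign(y_j-y_i).
  (1,2):dx=+11,dy=+9->C; (1,3):dx=+2,dy=+4->C; (1,4):dx=+1,dy=+3->C; (1,5):dx=+3,dy=+7->C
  (1,6):dx=+7,dy=+12->C; (1,7):dx=+4,dy=+17->C; (1,8):dx=+9,dy=+15->C; (1,9):dx=+6,dy=+10->C
  (2,3):dx=-9,dy=-5->C; (2,4):dx=-10,dy=-6->C; (2,5):dx=-8,dy=-2->C; (2,6):dx=-4,dy=+3->D
  (2,7):dx=-7,dy=+8->D; (2,8):dx=-2,dy=+6->D; (2,9):dx=-5,dy=+1->D; (3,4):dx=-1,dy=-1->C
  (3,5):dx=+1,dy=+3->C; (3,6):dx=+5,dy=+8->C; (3,7):dx=+2,dy=+13->C; (3,8):dx=+7,dy=+11->C
  (3,9):dx=+4,dy=+6->C; (4,5):dx=+2,dy=+4->C; (4,6):dx=+6,dy=+9->C; (4,7):dx=+3,dy=+14->C
  (4,8):dx=+8,dy=+12->C; (4,9):dx=+5,dy=+7->C; (5,6):dx=+4,dy=+5->C; (5,7):dx=+1,dy=+10->C
  (5,8):dx=+6,dy=+8->C; (5,9):dx=+3,dy=+3->C; (6,7):dx=-3,dy=+5->D; (6,8):dx=+2,dy=+3->C
  (6,9):dx=-1,dy=-2->C; (7,8):dx=+5,dy=-2->D; (7,9):dx=+2,dy=-7->D; (8,9):dx=-3,dy=-5->C
Step 2: C = 29, D = 7, total pairs = 36.
Step 3: tau = (C - D)/(n(n-1)/2) = (29 - 7)/36 = 0.611111.
Step 4: Exact two-sided p-value (enumerate n! = 362880 permutations of y under H0): p = 0.024741.
Step 5: alpha = 0.05. reject H0.

tau_b = 0.6111 (C=29, D=7), p = 0.024741, reject H0.


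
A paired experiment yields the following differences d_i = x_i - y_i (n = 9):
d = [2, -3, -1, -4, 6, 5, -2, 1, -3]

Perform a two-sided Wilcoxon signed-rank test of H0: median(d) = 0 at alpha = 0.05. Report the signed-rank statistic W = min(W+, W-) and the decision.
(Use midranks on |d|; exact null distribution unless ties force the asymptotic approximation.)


Step 1: Drop any zero differences (none here) and take |d_i|.
|d| = [2, 3, 1, 4, 6, 5, 2, 1, 3]
Step 2: Midrank |d_i| (ties get averaged ranks).
ranks: |2|->3.5, |3|->5.5, |1|->1.5, |4|->7, |6|->9, |5|->8, |2|->3.5, |1|->1.5, |3|->5.5
Step 3: Attach original signs; sum ranks with positive sign and with negative sign.
W+ = 3.5 + 9 + 8 + 1.5 = 22
W- = 5.5 + 1.5 + 7 + 3.5 + 5.5 = 23
(Check: W+ + W- = 45 should equal n(n+1)/2 = 45.)
Step 4: Test statistic W = min(W+, W-) = 22.
Step 5: Ties in |d|, so use the tie-corrected normal approximation.
        E[W] = n(n+1)/4 = 9*10/4 = 22.5.
        Tie groups: |d|=1 (t=2), |d|=2 (t=2), |d|=3 (t=2); sum(t^3 - t) = 18.
        Var[W] = n(n+1)(2n+1)/24 - sum(t^3-t)/48 = 1710/24 - 18/48 = 70.875.
        z = (W - E[W]) / sqrt(Var[W]) = (22 - 22.5) / 8.4187 = -0.0594.
        Two-sided p = 2*Phi(z) = 0.952640.
Step 6: alpha = 0.05. fail to reject H0.

W+ = 22, W- = 23, W = min = 22, p = 0.952640, fail to reject H0.


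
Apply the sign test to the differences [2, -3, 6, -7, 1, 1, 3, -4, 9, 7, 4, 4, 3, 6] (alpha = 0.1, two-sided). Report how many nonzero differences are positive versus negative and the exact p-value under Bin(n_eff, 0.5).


Step 1: Discard zero differences. Original n = 14; n_eff = number of nonzero differences = 14.
Nonzero differences (with sign): +2, -3, +6, -7, +1, +1, +3, -4, +9, +7, +4, +4, +3, +6
Step 2: Count signs: positive = 11, negative = 3.
Step 3: Under H0: P(positive) = 0.5, so the number of positives S ~ Bin(14, 0.5).
Step 4: Two-sided exact p-value = sum of Bin(14,0.5) probabilities at or below the observed probability = 0.057373.
Step 5: alpha = 0.1. reject H0.

n_eff = 14, pos = 11, neg = 3, p = 0.057373, reject H0.


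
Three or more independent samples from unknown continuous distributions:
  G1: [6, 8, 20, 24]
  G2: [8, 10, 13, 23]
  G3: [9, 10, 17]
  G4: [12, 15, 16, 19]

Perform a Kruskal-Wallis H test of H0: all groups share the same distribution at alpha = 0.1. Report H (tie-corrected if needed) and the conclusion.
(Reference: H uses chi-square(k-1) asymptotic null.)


Step 1: Combine all N = 15 observations and assign midranks.
sorted (value, group, rank): (6,G1,1), (8,G1,2.5), (8,G2,2.5), (9,G3,4), (10,G2,5.5), (10,G3,5.5), (12,G4,7), (13,G2,8), (15,G4,9), (16,G4,10), (17,G3,11), (19,G4,12), (20,G1,13), (23,G2,14), (24,G1,15)
Step 2: Sum ranks within each group.
R_1 = 31.5 (n_1 = 4)
R_2 = 30 (n_2 = 4)
R_3 = 20.5 (n_3 = 3)
R_4 = 38 (n_4 = 4)
Step 3: H = 12/(N(N+1)) * sum(R_i^2/n_i) - 3(N+1)
     = 12/(15*16) * (31.5^2/4 + 30^2/4 + 20.5^2/3 + 38^2/4) - 3*16
     = 0.050000 * 974.146 - 48
     = 0.707292.
Step 4: Ties present; correction factor C = 1 - 12/(15^3 - 15) = 0.996429. Corrected H = 0.707292 / 0.996429 = 0.709827.
Step 5: Under H0, H ~ chi^2(3); p-value = 0.870890.
Step 6: alpha = 0.1. fail to reject H0.

H = 0.7098, df = 3, p = 0.870890, fail to reject H0.


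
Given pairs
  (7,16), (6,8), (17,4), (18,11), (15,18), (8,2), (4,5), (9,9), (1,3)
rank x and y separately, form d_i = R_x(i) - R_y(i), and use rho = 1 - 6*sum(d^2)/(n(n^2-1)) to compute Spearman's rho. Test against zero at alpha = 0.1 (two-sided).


Step 1: Rank x and y separately (midranks; no ties here).
rank(x): 7->4, 6->3, 17->8, 18->9, 15->7, 8->5, 4->2, 9->6, 1->1
rank(y): 16->8, 8->5, 4->3, 11->7, 18->9, 2->1, 5->4, 9->6, 3->2
Step 2: d_i = R_x(i) - R_y(i); compute d_i^2.
  (4-8)^2=16, (3-5)^2=4, (8-3)^2=25, (9-7)^2=4, (7-9)^2=4, (5-1)^2=16, (2-4)^2=4, (6-6)^2=0, (1-2)^2=1
sum(d^2) = 74.
Step 3: rho = 1 - 6*74 / (9*(9^2 - 1)) = 1 - 444/720 = 0.383333.
Step 4: Under H0, t = rho * sqrt((n-2)/(1-rho^2)) = 1.0981 ~ t(7).
Step 5: Two-sided p-value from the t-distribution with 7 df = 0.308495.
Step 6: alpha = 0.1. fail to reject H0.

rho = 0.3833, p = 0.308495, fail to reject H0 at alpha = 0.1.


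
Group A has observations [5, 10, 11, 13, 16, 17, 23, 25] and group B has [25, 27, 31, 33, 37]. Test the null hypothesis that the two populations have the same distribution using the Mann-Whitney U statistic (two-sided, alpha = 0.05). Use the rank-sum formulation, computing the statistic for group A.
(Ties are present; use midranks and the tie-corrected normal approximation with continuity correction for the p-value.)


Step 1: Combine and sort all 13 observations; assign midranks.
sorted (value, group): (5,X), (10,X), (11,X), (13,X), (16,X), (17,X), (23,X), (25,X), (25,Y), (27,Y), (31,Y), (33,Y), (37,Y)
ranks: 5->1, 10->2, 11->3, 13->4, 16->5, 17->6, 23->7, 25->8.5, 25->8.5, 27->10, 31->11, 33->12, 37->13
Step 2: Rank sum for X: R1 = 1 + 2 + 3 + 4 + 5 + 6 + 7 + 8.5 = 36.5.
Step 3: U_X = R1 - n1(n1+1)/2 = 36.5 - 8*9/2 = 36.5 - 36 = 0.5.
       U_Y = n1*n2 - U_X = 40 - 0.5 = 39.5.
Step 4: Ties are present, so use the tie-corrected normal approximation (with continuity correction) for the p-value.
Step 5: p-value = 0.005350; compare to alpha = 0.05. reject H0.

U_X = 0.5, p = 0.005350, reject H0 at alpha = 0.05.


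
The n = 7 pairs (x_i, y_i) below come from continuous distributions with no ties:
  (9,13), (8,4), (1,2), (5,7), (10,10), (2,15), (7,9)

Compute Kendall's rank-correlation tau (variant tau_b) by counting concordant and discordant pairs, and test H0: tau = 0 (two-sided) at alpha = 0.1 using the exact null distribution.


Step 1: Enumerate the 21 unordered pairs (i,j) with i<j and classify each by sign(x_j-x_i) * sign(y_j-y_i).
  (1,2):dx=-1,dy=-9->C; (1,3):dx=-8,dy=-11->C; (1,4):dx=-4,dy=-6->C; (1,5):dx=+1,dy=-3->D
  (1,6):dx=-7,dy=+2->D; (1,7):dx=-2,dy=-4->C; (2,3):dx=-7,dy=-2->C; (2,4):dx=-3,dy=+3->D
  (2,5):dx=+2,dy=+6->C; (2,6):dx=-6,dy=+11->D; (2,7):dx=-1,dy=+5->D; (3,4):dx=+4,dy=+5->C
  (3,5):dx=+9,dy=+8->C; (3,6):dx=+1,dy=+13->C; (3,7):dx=+6,dy=+7->C; (4,5):dx=+5,dy=+3->C
  (4,6):dx=-3,dy=+8->D; (4,7):dx=+2,dy=+2->C; (5,6):dx=-8,dy=+5->D; (5,7):dx=-3,dy=-1->C
  (6,7):dx=+5,dy=-6->D
Step 2: C = 13, D = 8, total pairs = 21.
Step 3: tau = (C - D)/(n(n-1)/2) = (13 - 8)/21 = 0.238095.
Step 4: Exact two-sided p-value (enumerate n! = 5040 permutations of y under H0): p = 0.561905.
Step 5: alpha = 0.1. fail to reject H0.

tau_b = 0.2381 (C=13, D=8), p = 0.561905, fail to reject H0.


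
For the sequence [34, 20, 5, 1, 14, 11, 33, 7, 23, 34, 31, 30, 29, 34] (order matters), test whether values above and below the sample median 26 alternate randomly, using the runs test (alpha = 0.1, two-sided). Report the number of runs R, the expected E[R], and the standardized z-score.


Step 1: Compute median = 26; label A = above, B = below.
Labels in order: ABBBBBABBAAAAA  (n_A = 7, n_B = 7)
Step 2: Count runs R = 5.
Step 3: Under H0 (random ordering), E[R] = 2*n_A*n_B/(n_A+n_B) + 1 = 2*7*7/14 + 1 = 8.0000.
        Var[R] = 2*n_A*n_B*(2*n_A*n_B - n_A - n_B) / ((n_A+n_B)^2 * (n_A+n_B-1)) = 8232/2548 = 3.2308.
        SD[R] = 1.7974.
Step 4: Continuity-corrected z = (R + 0.5 - E[R]) / SD[R] = (5 + 0.5 - 8.0000) / 1.7974 = -1.3909.
Step 5: Two-sided p-value via normal approximation = 2*(1 - Phi(|z|)) = 0.164264.
Step 6: alpha = 0.1. fail to reject H0.

R = 5, z = -1.3909, p = 0.164264, fail to reject H0.


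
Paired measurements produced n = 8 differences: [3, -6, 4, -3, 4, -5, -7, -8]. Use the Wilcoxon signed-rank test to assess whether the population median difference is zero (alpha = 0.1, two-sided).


Step 1: Drop any zero differences (none here) and take |d_i|.
|d| = [3, 6, 4, 3, 4, 5, 7, 8]
Step 2: Midrank |d_i| (ties get averaged ranks).
ranks: |3|->1.5, |6|->6, |4|->3.5, |3|->1.5, |4|->3.5, |5|->5, |7|->7, |8|->8
Step 3: Attach original signs; sum ranks with positive sign and with negative sign.
W+ = 1.5 + 3.5 + 3.5 = 8.5
W- = 6 + 1.5 + 5 + 7 + 8 = 27.5
(Check: W+ + W- = 36 should equal n(n+1)/2 = 36.)
Step 4: Test statistic W = min(W+, W-) = 8.5.
Step 5: Ties in |d|, so use the tie-corrected normal approximation.
        E[W] = n(n+1)/4 = 8*9/4 = 18.
        Tie groups: |d|=3 (t=2), |d|=4 (t=2); sum(t^3 - t) = 12.
        Var[W] = n(n+1)(2n+1)/24 - sum(t^3-t)/48 = 1224/24 - 12/48 = 50.75.
        z = (W - E[W]) / sqrt(Var[W]) = (8.5 - 18) / 7.1239 = -1.3335.
        Two-sided p = 2*Phi(z) = 0.182355.
Step 6: alpha = 0.1. fail to reject H0.

W+ = 8.5, W- = 27.5, W = min = 8.5, p = 0.182355, fail to reject H0.


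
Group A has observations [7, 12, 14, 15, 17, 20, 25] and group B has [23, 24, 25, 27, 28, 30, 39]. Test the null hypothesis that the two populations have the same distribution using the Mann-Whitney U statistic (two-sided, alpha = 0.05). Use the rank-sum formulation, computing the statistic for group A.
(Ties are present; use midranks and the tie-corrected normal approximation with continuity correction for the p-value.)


Step 1: Combine and sort all 14 observations; assign midranks.
sorted (value, group): (7,X), (12,X), (14,X), (15,X), (17,X), (20,X), (23,Y), (24,Y), (25,X), (25,Y), (27,Y), (28,Y), (30,Y), (39,Y)
ranks: 7->1, 12->2, 14->3, 15->4, 17->5, 20->6, 23->7, 24->8, 25->9.5, 25->9.5, 27->11, 28->12, 30->13, 39->14
Step 2: Rank sum for X: R1 = 1 + 2 + 3 + 4 + 5 + 6 + 9.5 = 30.5.
Step 3: U_X = R1 - n1(n1+1)/2 = 30.5 - 7*8/2 = 30.5 - 28 = 2.5.
       U_Y = n1*n2 - U_X = 49 - 2.5 = 46.5.
Step 4: Ties are present, so use the tie-corrected normal approximation (with continuity correction) for the p-value.
Step 5: p-value = 0.005956; compare to alpha = 0.05. reject H0.

U_X = 2.5, p = 0.005956, reject H0 at alpha = 0.05.


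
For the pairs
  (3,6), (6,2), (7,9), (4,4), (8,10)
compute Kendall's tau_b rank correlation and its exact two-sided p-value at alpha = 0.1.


Step 1: Enumerate the 10 unordered pairs (i,j) with i<j and classify each by sign(x_j-x_i) * sign(y_j-y_i).
  (1,2):dx=+3,dy=-4->D; (1,3):dx=+4,dy=+3->C; (1,4):dx=+1,dy=-2->D; (1,5):dx=+5,dy=+4->C
  (2,3):dx=+1,dy=+7->C; (2,4):dx=-2,dy=+2->D; (2,5):dx=+2,dy=+8->C; (3,4):dx=-3,dy=-5->C
  (3,5):dx=+1,dy=+1->C; (4,5):dx=+4,dy=+6->C
Step 2: C = 7, D = 3, total pairs = 10.
Step 3: tau = (C - D)/(n(n-1)/2) = (7 - 3)/10 = 0.400000.
Step 4: Exact two-sided p-value (enumerate n! = 120 permutations of y under H0): p = 0.483333.
Step 5: alpha = 0.1. fail to reject H0.

tau_b = 0.4000 (C=7, D=3), p = 0.483333, fail to reject H0.


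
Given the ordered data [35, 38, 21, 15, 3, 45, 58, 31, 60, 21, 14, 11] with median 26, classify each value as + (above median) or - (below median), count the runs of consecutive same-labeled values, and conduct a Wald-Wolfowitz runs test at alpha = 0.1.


Step 1: Compute median = 26; label A = above, B = below.
Labels in order: AABBBAAAABBB  (n_A = 6, n_B = 6)
Step 2: Count runs R = 4.
Step 3: Under H0 (random ordering), E[R] = 2*n_A*n_B/(n_A+n_B) + 1 = 2*6*6/12 + 1 = 7.0000.
        Var[R] = 2*n_A*n_B*(2*n_A*n_B - n_A - n_B) / ((n_A+n_B)^2 * (n_A+n_B-1)) = 4320/1584 = 2.7273.
        SD[R] = 1.6514.
Step 4: Continuity-corrected z = (R + 0.5 - E[R]) / SD[R] = (4 + 0.5 - 7.0000) / 1.6514 = -1.5138.
Step 5: Two-sided p-value via normal approximation = 2*(1 - Phi(|z|)) = 0.130070.
Step 6: alpha = 0.1. fail to reject H0.

R = 4, z = -1.5138, p = 0.130070, fail to reject H0.


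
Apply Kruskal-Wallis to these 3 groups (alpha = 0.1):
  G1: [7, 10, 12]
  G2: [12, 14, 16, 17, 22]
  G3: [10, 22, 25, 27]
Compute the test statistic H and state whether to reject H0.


Step 1: Combine all N = 12 observations and assign midranks.
sorted (value, group, rank): (7,G1,1), (10,G1,2.5), (10,G3,2.5), (12,G1,4.5), (12,G2,4.5), (14,G2,6), (16,G2,7), (17,G2,8), (22,G2,9.5), (22,G3,9.5), (25,G3,11), (27,G3,12)
Step 2: Sum ranks within each group.
R_1 = 8 (n_1 = 3)
R_2 = 35 (n_2 = 5)
R_3 = 35 (n_3 = 4)
Step 3: H = 12/(N(N+1)) * sum(R_i^2/n_i) - 3(N+1)
     = 12/(12*13) * (8^2/3 + 35^2/5 + 35^2/4) - 3*13
     = 0.076923 * 572.583 - 39
     = 5.044872.
Step 4: Ties present; correction factor C = 1 - 18/(12^3 - 12) = 0.989510. Corrected H = 5.044872 / 0.989510 = 5.098351.
Step 5: Under H0, H ~ chi^2(2); p-value = 0.078146.
Step 6: alpha = 0.1. reject H0.

H = 5.0984, df = 2, p = 0.078146, reject H0.


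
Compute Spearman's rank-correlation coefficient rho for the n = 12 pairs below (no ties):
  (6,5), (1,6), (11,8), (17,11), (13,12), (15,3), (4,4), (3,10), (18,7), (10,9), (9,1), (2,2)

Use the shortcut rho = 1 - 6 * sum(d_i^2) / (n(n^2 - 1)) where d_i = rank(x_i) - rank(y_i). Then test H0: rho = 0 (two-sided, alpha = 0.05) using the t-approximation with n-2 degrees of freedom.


Step 1: Rank x and y separately (midranks; no ties here).
rank(x): 6->5, 1->1, 11->8, 17->11, 13->9, 15->10, 4->4, 3->3, 18->12, 10->7, 9->6, 2->2
rank(y): 5->5, 6->6, 8->8, 11->11, 12->12, 3->3, 4->4, 10->10, 7->7, 9->9, 1->1, 2->2
Step 2: d_i = R_x(i) - R_y(i); compute d_i^2.
  (5-5)^2=0, (1-6)^2=25, (8-8)^2=0, (11-11)^2=0, (9-12)^2=9, (10-3)^2=49, (4-4)^2=0, (3-10)^2=49, (12-7)^2=25, (7-9)^2=4, (6-1)^2=25, (2-2)^2=0
sum(d^2) = 186.
Step 3: rho = 1 - 6*186 / (12*(12^2 - 1)) = 1 - 1116/1716 = 0.349650.
Step 4: Under H0, t = rho * sqrt((n-2)/(1-rho^2)) = 1.1802 ~ t(10).
Step 5: Two-sided p-value from the t-distribution with 10 df = 0.265239.
Step 6: alpha = 0.05. fail to reject H0.

rho = 0.3497, p = 0.265239, fail to reject H0 at alpha = 0.05.


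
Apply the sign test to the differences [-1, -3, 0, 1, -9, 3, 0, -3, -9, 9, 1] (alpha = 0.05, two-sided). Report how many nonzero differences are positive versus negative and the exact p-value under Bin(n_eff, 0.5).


Step 1: Discard zero differences. Original n = 11; n_eff = number of nonzero differences = 9.
Nonzero differences (with sign): -1, -3, +1, -9, +3, -3, -9, +9, +1
Step 2: Count signs: positive = 4, negative = 5.
Step 3: Under H0: P(positive) = 0.5, so the number of positives S ~ Bin(9, 0.5).
Step 4: Two-sided exact p-value = sum of Bin(9,0.5) probabilities at or below the observed probability = 1.000000.
Step 5: alpha = 0.05. fail to reject H0.

n_eff = 9, pos = 4, neg = 5, p = 1.000000, fail to reject H0.


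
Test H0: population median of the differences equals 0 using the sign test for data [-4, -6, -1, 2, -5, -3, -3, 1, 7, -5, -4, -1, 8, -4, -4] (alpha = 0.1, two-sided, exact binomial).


Step 1: Discard zero differences. Original n = 15; n_eff = number of nonzero differences = 15.
Nonzero differences (with sign): -4, -6, -1, +2, -5, -3, -3, +1, +7, -5, -4, -1, +8, -4, -4
Step 2: Count signs: positive = 4, negative = 11.
Step 3: Under H0: P(positive) = 0.5, so the number of positives S ~ Bin(15, 0.5).
Step 4: Two-sided exact p-value = sum of Bin(15,0.5) probabilities at or below the observed probability = 0.118469.
Step 5: alpha = 0.1. fail to reject H0.

n_eff = 15, pos = 4, neg = 11, p = 0.118469, fail to reject H0.


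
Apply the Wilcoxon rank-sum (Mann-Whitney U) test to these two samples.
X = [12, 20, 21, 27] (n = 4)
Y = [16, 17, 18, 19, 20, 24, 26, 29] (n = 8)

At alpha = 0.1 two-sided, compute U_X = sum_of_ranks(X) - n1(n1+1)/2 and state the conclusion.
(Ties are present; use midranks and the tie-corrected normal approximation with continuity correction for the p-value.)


Step 1: Combine and sort all 12 observations; assign midranks.
sorted (value, group): (12,X), (16,Y), (17,Y), (18,Y), (19,Y), (20,X), (20,Y), (21,X), (24,Y), (26,Y), (27,X), (29,Y)
ranks: 12->1, 16->2, 17->3, 18->4, 19->5, 20->6.5, 20->6.5, 21->8, 24->9, 26->10, 27->11, 29->12
Step 2: Rank sum for X: R1 = 1 + 6.5 + 8 + 11 = 26.5.
Step 3: U_X = R1 - n1(n1+1)/2 = 26.5 - 4*5/2 = 26.5 - 10 = 16.5.
       U_Y = n1*n2 - U_X = 32 - 16.5 = 15.5.
Step 4: Ties are present, so use the tie-corrected normal approximation (with continuity correction) for the p-value.
Step 5: p-value = 1.000000; compare to alpha = 0.1. fail to reject H0.

U_X = 16.5, p = 1.000000, fail to reject H0 at alpha = 0.1.


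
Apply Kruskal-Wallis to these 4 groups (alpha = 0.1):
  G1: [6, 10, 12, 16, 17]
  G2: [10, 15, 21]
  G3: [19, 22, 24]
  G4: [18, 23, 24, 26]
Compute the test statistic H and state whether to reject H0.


Step 1: Combine all N = 15 observations and assign midranks.
sorted (value, group, rank): (6,G1,1), (10,G1,2.5), (10,G2,2.5), (12,G1,4), (15,G2,5), (16,G1,6), (17,G1,7), (18,G4,8), (19,G3,9), (21,G2,10), (22,G3,11), (23,G4,12), (24,G3,13.5), (24,G4,13.5), (26,G4,15)
Step 2: Sum ranks within each group.
R_1 = 20.5 (n_1 = 5)
R_2 = 17.5 (n_2 = 3)
R_3 = 33.5 (n_3 = 3)
R_4 = 48.5 (n_4 = 4)
Step 3: H = 12/(N(N+1)) * sum(R_i^2/n_i) - 3(N+1)
     = 12/(15*16) * (20.5^2/5 + 17.5^2/3 + 33.5^2/3 + 48.5^2/4) - 3*16
     = 0.050000 * 1148.28 - 48
     = 9.413958.
Step 4: Ties present; correction factor C = 1 - 12/(15^3 - 15) = 0.996429. Corrected H = 9.413958 / 0.996429 = 9.447700.
Step 5: Under H0, H ~ chi^2(3); p-value = 0.023894.
Step 6: alpha = 0.1. reject H0.

H = 9.4477, df = 3, p = 0.023894, reject H0.


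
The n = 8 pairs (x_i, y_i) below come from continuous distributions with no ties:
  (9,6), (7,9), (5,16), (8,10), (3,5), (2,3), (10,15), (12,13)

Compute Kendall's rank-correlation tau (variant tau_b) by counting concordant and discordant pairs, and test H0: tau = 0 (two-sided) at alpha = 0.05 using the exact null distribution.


Step 1: Enumerate the 28 unordered pairs (i,j) with i<j and classify each by sign(x_j-x_i) * sign(y_j-y_i).
  (1,2):dx=-2,dy=+3->D; (1,3):dx=-4,dy=+10->D; (1,4):dx=-1,dy=+4->D; (1,5):dx=-6,dy=-1->C
  (1,6):dx=-7,dy=-3->C; (1,7):dx=+1,dy=+9->C; (1,8):dx=+3,dy=+7->C; (2,3):dx=-2,dy=+7->D
  (2,4):dx=+1,dy=+1->C; (2,5):dx=-4,dy=-4->C; (2,6):dx=-5,dy=-6->C; (2,7):dx=+3,dy=+6->C
  (2,8):dx=+5,dy=+4->C; (3,4):dx=+3,dy=-6->D; (3,5):dx=-2,dy=-11->C; (3,6):dx=-3,dy=-13->C
  (3,7):dx=+5,dy=-1->D; (3,8):dx=+7,dy=-3->D; (4,5):dx=-5,dy=-5->C; (4,6):dx=-6,dy=-7->C
  (4,7):dx=+2,dy=+5->C; (4,8):dx=+4,dy=+3->C; (5,6):dx=-1,dy=-2->C; (5,7):dx=+7,dy=+10->C
  (5,8):dx=+9,dy=+8->C; (6,7):dx=+8,dy=+12->C; (6,8):dx=+10,dy=+10->C; (7,8):dx=+2,dy=-2->D
Step 2: C = 20, D = 8, total pairs = 28.
Step 3: tau = (C - D)/(n(n-1)/2) = (20 - 8)/28 = 0.428571.
Step 4: Exact two-sided p-value (enumerate n! = 40320 permutations of y under H0): p = 0.178869.
Step 5: alpha = 0.05. fail to reject H0.

tau_b = 0.4286 (C=20, D=8), p = 0.178869, fail to reject H0.


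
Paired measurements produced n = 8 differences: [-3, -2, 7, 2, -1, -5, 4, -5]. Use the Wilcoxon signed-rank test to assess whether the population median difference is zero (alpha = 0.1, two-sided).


Step 1: Drop any zero differences (none here) and take |d_i|.
|d| = [3, 2, 7, 2, 1, 5, 4, 5]
Step 2: Midrank |d_i| (ties get averaged ranks).
ranks: |3|->4, |2|->2.5, |7|->8, |2|->2.5, |1|->1, |5|->6.5, |4|->5, |5|->6.5
Step 3: Attach original signs; sum ranks with positive sign and with negative sign.
W+ = 8 + 2.5 + 5 = 15.5
W- = 4 + 2.5 + 1 + 6.5 + 6.5 = 20.5
(Check: W+ + W- = 36 should equal n(n+1)/2 = 36.)
Step 4: Test statistic W = min(W+, W-) = 15.5.
Step 5: Ties in |d|, so use the tie-corrected normal approximation.
        E[W] = n(n+1)/4 = 8*9/4 = 18.
        Tie groups: |d|=2 (t=2), |d|=5 (t=2); sum(t^3 - t) = 12.
        Var[W] = n(n+1)(2n+1)/24 - sum(t^3-t)/48 = 1224/24 - 12/48 = 50.75.
        z = (W - E[W]) / sqrt(Var[W]) = (15.5 - 18) / 7.1239 = -0.3509.
        Two-sided p = 2*Phi(z) = 0.725640.
Step 6: alpha = 0.1. fail to reject H0.

W+ = 15.5, W- = 20.5, W = min = 15.5, p = 0.725640, fail to reject H0.


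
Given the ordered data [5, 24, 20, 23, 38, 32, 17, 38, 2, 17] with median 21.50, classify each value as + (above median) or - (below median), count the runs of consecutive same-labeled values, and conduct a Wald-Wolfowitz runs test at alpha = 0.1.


Step 1: Compute median = 21.50; label A = above, B = below.
Labels in order: BABAAABABB  (n_A = 5, n_B = 5)
Step 2: Count runs R = 7.
Step 3: Under H0 (random ordering), E[R] = 2*n_A*n_B/(n_A+n_B) + 1 = 2*5*5/10 + 1 = 6.0000.
        Var[R] = 2*n_A*n_B*(2*n_A*n_B - n_A - n_B) / ((n_A+n_B)^2 * (n_A+n_B-1)) = 2000/900 = 2.2222.
        SD[R] = 1.4907.
Step 4: Continuity-corrected z = (R - 0.5 - E[R]) / SD[R] = (7 - 0.5 - 6.0000) / 1.4907 = 0.3354.
Step 5: Two-sided p-value via normal approximation = 2*(1 - Phi(|z|)) = 0.737316.
Step 6: alpha = 0.1. fail to reject H0.

R = 7, z = 0.3354, p = 0.737316, fail to reject H0.


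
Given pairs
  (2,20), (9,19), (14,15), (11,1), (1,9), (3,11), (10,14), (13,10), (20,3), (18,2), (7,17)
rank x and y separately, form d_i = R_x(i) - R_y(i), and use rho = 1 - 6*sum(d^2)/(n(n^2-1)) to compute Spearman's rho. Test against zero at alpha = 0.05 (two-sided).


Step 1: Rank x and y separately (midranks; no ties here).
rank(x): 2->2, 9->5, 14->9, 11->7, 1->1, 3->3, 10->6, 13->8, 20->11, 18->10, 7->4
rank(y): 20->11, 19->10, 15->8, 1->1, 9->4, 11->6, 14->7, 10->5, 3->3, 2->2, 17->9
Step 2: d_i = R_x(i) - R_y(i); compute d_i^2.
  (2-11)^2=81, (5-10)^2=25, (9-8)^2=1, (7-1)^2=36, (1-4)^2=9, (3-6)^2=9, (6-7)^2=1, (8-5)^2=9, (11-3)^2=64, (10-2)^2=64, (4-9)^2=25
sum(d^2) = 324.
Step 3: rho = 1 - 6*324 / (11*(11^2 - 1)) = 1 - 1944/1320 = -0.472727.
Step 4: Under H0, t = rho * sqrt((n-2)/(1-rho^2)) = -1.6094 ~ t(9).
Step 5: Two-sided p-value from the t-distribution with 9 df = 0.141999.
Step 6: alpha = 0.05. fail to reject H0.

rho = -0.4727, p = 0.141999, fail to reject H0 at alpha = 0.05.


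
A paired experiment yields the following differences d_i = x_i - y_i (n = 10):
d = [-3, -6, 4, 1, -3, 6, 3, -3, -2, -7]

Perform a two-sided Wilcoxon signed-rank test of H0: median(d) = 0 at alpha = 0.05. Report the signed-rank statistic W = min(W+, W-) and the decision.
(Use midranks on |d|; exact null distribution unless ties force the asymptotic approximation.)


Step 1: Drop any zero differences (none here) and take |d_i|.
|d| = [3, 6, 4, 1, 3, 6, 3, 3, 2, 7]
Step 2: Midrank |d_i| (ties get averaged ranks).
ranks: |3|->4.5, |6|->8.5, |4|->7, |1|->1, |3|->4.5, |6|->8.5, |3|->4.5, |3|->4.5, |2|->2, |7|->10
Step 3: Attach original signs; sum ranks with positive sign and with negative sign.
W+ = 7 + 1 + 8.5 + 4.5 = 21
W- = 4.5 + 8.5 + 4.5 + 4.5 + 2 + 10 = 34
(Check: W+ + W- = 55 should equal n(n+1)/2 = 55.)
Step 4: Test statistic W = min(W+, W-) = 21.
Step 5: Ties in |d|, so use the tie-corrected normal approximation.
        E[W] = n(n+1)/4 = 10*11/4 = 27.5.
        Tie groups: |d|=3 (t=4), |d|=6 (t=2); sum(t^3 - t) = 66.
        Var[W] = n(n+1)(2n+1)/24 - sum(t^3-t)/48 = 2310/24 - 66/48 = 94.875.
        z = (W - E[W]) / sqrt(Var[W]) = (21 - 27.5) / 9.7404 = -0.6673.
        Two-sided p = 2*Phi(z) = 0.504564.
Step 6: alpha = 0.05. fail to reject H0.

W+ = 21, W- = 34, W = min = 21, p = 0.504564, fail to reject H0.


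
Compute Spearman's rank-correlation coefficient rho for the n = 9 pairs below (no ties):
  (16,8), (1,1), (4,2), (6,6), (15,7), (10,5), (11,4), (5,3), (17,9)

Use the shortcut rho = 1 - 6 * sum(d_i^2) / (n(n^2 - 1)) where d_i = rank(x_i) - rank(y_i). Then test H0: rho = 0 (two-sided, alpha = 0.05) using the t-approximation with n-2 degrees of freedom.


Step 1: Rank x and y separately (midranks; no ties here).
rank(x): 16->8, 1->1, 4->2, 6->4, 15->7, 10->5, 11->6, 5->3, 17->9
rank(y): 8->8, 1->1, 2->2, 6->6, 7->7, 5->5, 4->4, 3->3, 9->9
Step 2: d_i = R_x(i) - R_y(i); compute d_i^2.
  (8-8)^2=0, (1-1)^2=0, (2-2)^2=0, (4-6)^2=4, (7-7)^2=0, (5-5)^2=0, (6-4)^2=4, (3-3)^2=0, (9-9)^2=0
sum(d^2) = 8.
Step 3: rho = 1 - 6*8 / (9*(9^2 - 1)) = 1 - 48/720 = 0.933333.
Step 4: Under H0, t = rho * sqrt((n-2)/(1-rho^2)) = 6.8783 ~ t(7).
Step 5: Two-sided p-value from the t-distribution with 7 df = 0.000236.
Step 6: alpha = 0.05. reject H0.

rho = 0.9333, p = 0.000236, reject H0 at alpha = 0.05.


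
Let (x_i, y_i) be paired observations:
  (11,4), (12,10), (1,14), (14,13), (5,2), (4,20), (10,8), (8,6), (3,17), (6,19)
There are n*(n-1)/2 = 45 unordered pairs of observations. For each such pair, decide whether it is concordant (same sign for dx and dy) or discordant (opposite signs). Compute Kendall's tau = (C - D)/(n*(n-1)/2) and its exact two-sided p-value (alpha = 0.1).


Step 1: Enumerate the 45 unordered pairs (i,j) with i<j and classify each by sign(x_j-x_i) * sign(y_j-y_i).
  (1,2):dx=+1,dy=+6->C; (1,3):dx=-10,dy=+10->D; (1,4):dx=+3,dy=+9->C; (1,5):dx=-6,dy=-2->C
  (1,6):dx=-7,dy=+16->D; (1,7):dx=-1,dy=+4->D; (1,8):dx=-3,dy=+2->D; (1,9):dx=-8,dy=+13->D
  (1,10):dx=-5,dy=+15->D; (2,3):dx=-11,dy=+4->D; (2,4):dx=+2,dy=+3->C; (2,5):dx=-7,dy=-8->C
  (2,6):dx=-8,dy=+10->D; (2,7):dx=-2,dy=-2->C; (2,8):dx=-4,dy=-4->C; (2,9):dx=-9,dy=+7->D
  (2,10):dx=-6,dy=+9->D; (3,4):dx=+13,dy=-1->D; (3,5):dx=+4,dy=-12->D; (3,6):dx=+3,dy=+6->C
  (3,7):dx=+9,dy=-6->D; (3,8):dx=+7,dy=-8->D; (3,9):dx=+2,dy=+3->C; (3,10):dx=+5,dy=+5->C
  (4,5):dx=-9,dy=-11->C; (4,6):dx=-10,dy=+7->D; (4,7):dx=-4,dy=-5->C; (4,8):dx=-6,dy=-7->C
  (4,9):dx=-11,dy=+4->D; (4,10):dx=-8,dy=+6->D; (5,6):dx=-1,dy=+18->D; (5,7):dx=+5,dy=+6->C
  (5,8):dx=+3,dy=+4->C; (5,9):dx=-2,dy=+15->D; (5,10):dx=+1,dy=+17->C; (6,7):dx=+6,dy=-12->D
  (6,8):dx=+4,dy=-14->D; (6,9):dx=-1,dy=-3->C; (6,10):dx=+2,dy=-1->D; (7,8):dx=-2,dy=-2->C
  (7,9):dx=-7,dy=+9->D; (7,10):dx=-4,dy=+11->D; (8,9):dx=-5,dy=+11->D; (8,10):dx=-2,dy=+13->D
  (9,10):dx=+3,dy=+2->C
Step 2: C = 19, D = 26, total pairs = 45.
Step 3: tau = (C - D)/(n(n-1)/2) = (19 - 26)/45 = -0.155556.
Step 4: Exact two-sided p-value (enumerate n! = 3628800 permutations of y under H0): p = 0.600654.
Step 5: alpha = 0.1. fail to reject H0.

tau_b = -0.1556 (C=19, D=26), p = 0.600654, fail to reject H0.


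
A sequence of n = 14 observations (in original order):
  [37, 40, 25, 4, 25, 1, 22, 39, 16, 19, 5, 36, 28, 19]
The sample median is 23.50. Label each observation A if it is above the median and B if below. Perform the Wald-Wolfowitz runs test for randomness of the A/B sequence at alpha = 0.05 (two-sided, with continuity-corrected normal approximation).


Step 1: Compute median = 23.50; label A = above, B = below.
Labels in order: AAABABBABBBAAB  (n_A = 7, n_B = 7)
Step 2: Count runs R = 8.
Step 3: Under H0 (random ordering), E[R] = 2*n_A*n_B/(n_A+n_B) + 1 = 2*7*7/14 + 1 = 8.0000.
        Var[R] = 2*n_A*n_B*(2*n_A*n_B - n_A - n_B) / ((n_A+n_B)^2 * (n_A+n_B-1)) = 8232/2548 = 3.2308.
        SD[R] = 1.7974.
Step 4: R = E[R], so z = 0 with no continuity correction.
Step 5: Two-sided p-value via normal approximation = 2*(1 - Phi(|z|)) = 1.000000.
Step 6: alpha = 0.05. fail to reject H0.

R = 8, z = 0.0000, p = 1.000000, fail to reject H0.


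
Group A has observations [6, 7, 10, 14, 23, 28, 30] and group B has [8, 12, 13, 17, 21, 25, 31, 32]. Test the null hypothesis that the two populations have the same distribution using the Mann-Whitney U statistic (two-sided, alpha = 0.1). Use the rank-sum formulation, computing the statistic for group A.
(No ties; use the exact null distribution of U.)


Step 1: Combine and sort all 15 observations; assign midranks.
sorted (value, group): (6,X), (7,X), (8,Y), (10,X), (12,Y), (13,Y), (14,X), (17,Y), (21,Y), (23,X), (25,Y), (28,X), (30,X), (31,Y), (32,Y)
ranks: 6->1, 7->2, 8->3, 10->4, 12->5, 13->6, 14->7, 17->8, 21->9, 23->10, 25->11, 28->12, 30->13, 31->14, 32->15
Step 2: Rank sum for X: R1 = 1 + 2 + 4 + 7 + 10 + 12 + 13 = 49.
Step 3: U_X = R1 - n1(n1+1)/2 = 49 - 7*8/2 = 49 - 28 = 21.
       U_Y = n1*n2 - U_X = 56 - 21 = 35.
Step 4: No ties, so the exact null distribution of U (based on enumerating the C(15,7) = 6435 equally likely rank assignments) gives the two-sided p-value.
Step 5: p-value = 0.463403; compare to alpha = 0.1. fail to reject H0.

U_X = 21, p = 0.463403, fail to reject H0 at alpha = 0.1.


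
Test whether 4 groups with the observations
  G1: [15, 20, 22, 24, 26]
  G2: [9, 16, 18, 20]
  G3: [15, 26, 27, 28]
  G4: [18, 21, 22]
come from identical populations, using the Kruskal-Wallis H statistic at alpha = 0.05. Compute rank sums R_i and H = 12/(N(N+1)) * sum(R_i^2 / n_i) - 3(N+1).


Step 1: Combine all N = 16 observations and assign midranks.
sorted (value, group, rank): (9,G2,1), (15,G1,2.5), (15,G3,2.5), (16,G2,4), (18,G2,5.5), (18,G4,5.5), (20,G1,7.5), (20,G2,7.5), (21,G4,9), (22,G1,10.5), (22,G4,10.5), (24,G1,12), (26,G1,13.5), (26,G3,13.5), (27,G3,15), (28,G3,16)
Step 2: Sum ranks within each group.
R_1 = 46 (n_1 = 5)
R_2 = 18 (n_2 = 4)
R_3 = 47 (n_3 = 4)
R_4 = 25 (n_4 = 3)
Step 3: H = 12/(N(N+1)) * sum(R_i^2/n_i) - 3(N+1)
     = 12/(16*17) * (46^2/5 + 18^2/4 + 47^2/4 + 25^2/3) - 3*17
     = 0.044118 * 1264.78 - 51
     = 4.799265.
Step 4: Ties present; correction factor C = 1 - 30/(16^3 - 16) = 0.992647. Corrected H = 4.799265 / 0.992647 = 4.834815.
Step 5: Under H0, H ~ chi^2(3); p-value = 0.184300.
Step 6: alpha = 0.05. fail to reject H0.

H = 4.8348, df = 3, p = 0.184300, fail to reject H0.


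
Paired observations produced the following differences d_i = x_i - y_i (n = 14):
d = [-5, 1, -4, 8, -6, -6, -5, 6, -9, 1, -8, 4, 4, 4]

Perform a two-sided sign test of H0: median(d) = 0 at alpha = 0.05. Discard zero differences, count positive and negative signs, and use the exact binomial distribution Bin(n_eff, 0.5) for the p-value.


Step 1: Discard zero differences. Original n = 14; n_eff = number of nonzero differences = 14.
Nonzero differences (with sign): -5, +1, -4, +8, -6, -6, -5, +6, -9, +1, -8, +4, +4, +4
Step 2: Count signs: positive = 7, negative = 7.
Step 3: Under H0: P(positive) = 0.5, so the number of positives S ~ Bin(14, 0.5).
Step 4: Two-sided exact p-value = sum of Bin(14,0.5) probabilities at or below the observed probability = 1.000000.
Step 5: alpha = 0.05. fail to reject H0.

n_eff = 14, pos = 7, neg = 7, p = 1.000000, fail to reject H0.


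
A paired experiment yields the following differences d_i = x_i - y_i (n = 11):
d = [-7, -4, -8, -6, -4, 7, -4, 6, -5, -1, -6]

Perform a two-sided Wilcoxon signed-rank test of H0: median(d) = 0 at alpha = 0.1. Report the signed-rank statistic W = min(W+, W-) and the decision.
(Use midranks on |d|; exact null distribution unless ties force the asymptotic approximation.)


Step 1: Drop any zero differences (none here) and take |d_i|.
|d| = [7, 4, 8, 6, 4, 7, 4, 6, 5, 1, 6]
Step 2: Midrank |d_i| (ties get averaged ranks).
ranks: |7|->9.5, |4|->3, |8|->11, |6|->7, |4|->3, |7|->9.5, |4|->3, |6|->7, |5|->5, |1|->1, |6|->7
Step 3: Attach original signs; sum ranks with positive sign and with negative sign.
W+ = 9.5 + 7 = 16.5
W- = 9.5 + 3 + 11 + 7 + 3 + 3 + 5 + 1 + 7 = 49.5
(Check: W+ + W- = 66 should equal n(n+1)/2 = 66.)
Step 4: Test statistic W = min(W+, W-) = 16.5.
Step 5: Ties in |d|, so use the tie-corrected normal approximation.
        E[W] = n(n+1)/4 = 11*12/4 = 33.
        Tie groups: |d|=4 (t=3), |d|=6 (t=3), |d|=7 (t=2); sum(t^3 - t) = 54.
        Var[W] = n(n+1)(2n+1)/24 - sum(t^3-t)/48 = 3036/24 - 54/48 = 125.375.
        z = (W - E[W]) / sqrt(Var[W]) = (16.5 - 33) / 11.1971 = -1.4736.
        Two-sided p = 2*Phi(z) = 0.140590.
Step 6: alpha = 0.1. fail to reject H0.

W+ = 16.5, W- = 49.5, W = min = 16.5, p = 0.140590, fail to reject H0.


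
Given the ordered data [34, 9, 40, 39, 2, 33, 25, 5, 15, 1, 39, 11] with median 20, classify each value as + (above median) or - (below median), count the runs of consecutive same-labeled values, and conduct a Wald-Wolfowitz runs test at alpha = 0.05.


Step 1: Compute median = 20; label A = above, B = below.
Labels in order: ABAABAABBBAB  (n_A = 6, n_B = 6)
Step 2: Count runs R = 8.
Step 3: Under H0 (random ordering), E[R] = 2*n_A*n_B/(n_A+n_B) + 1 = 2*6*6/12 + 1 = 7.0000.
        Var[R] = 2*n_A*n_B*(2*n_A*n_B - n_A - n_B) / ((n_A+n_B)^2 * (n_A+n_B-1)) = 4320/1584 = 2.7273.
        SD[R] = 1.6514.
Step 4: Continuity-corrected z = (R - 0.5 - E[R]) / SD[R] = (8 - 0.5 - 7.0000) / 1.6514 = 0.3028.
Step 5: Two-sided p-value via normal approximation = 2*(1 - Phi(|z|)) = 0.762069.
Step 6: alpha = 0.05. fail to reject H0.

R = 8, z = 0.3028, p = 0.762069, fail to reject H0.


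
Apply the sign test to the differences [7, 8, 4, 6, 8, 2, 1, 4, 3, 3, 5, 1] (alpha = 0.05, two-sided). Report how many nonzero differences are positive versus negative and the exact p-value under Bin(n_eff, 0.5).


Step 1: Discard zero differences. Original n = 12; n_eff = number of nonzero differences = 12.
Nonzero differences (with sign): +7, +8, +4, +6, +8, +2, +1, +4, +3, +3, +5, +1
Step 2: Count signs: positive = 12, negative = 0.
Step 3: Under H0: P(positive) = 0.5, so the number of positives S ~ Bin(12, 0.5).
Step 4: Two-sided exact p-value = sum of Bin(12,0.5) probabilities at or below the observed probability = 0.000488.
Step 5: alpha = 0.05. reject H0.

n_eff = 12, pos = 12, neg = 0, p = 0.000488, reject H0.


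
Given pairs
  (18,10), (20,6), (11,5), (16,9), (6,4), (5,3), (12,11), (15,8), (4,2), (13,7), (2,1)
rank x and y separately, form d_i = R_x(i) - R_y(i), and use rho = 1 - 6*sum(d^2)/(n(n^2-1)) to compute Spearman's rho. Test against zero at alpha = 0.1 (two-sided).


Step 1: Rank x and y separately (midranks; no ties here).
rank(x): 18->10, 20->11, 11->5, 16->9, 6->4, 5->3, 12->6, 15->8, 4->2, 13->7, 2->1
rank(y): 10->10, 6->6, 5->5, 9->9, 4->4, 3->3, 11->11, 8->8, 2->2, 7->7, 1->1
Step 2: d_i = R_x(i) - R_y(i); compute d_i^2.
  (10-10)^2=0, (11-6)^2=25, (5-5)^2=0, (9-9)^2=0, (4-4)^2=0, (3-3)^2=0, (6-11)^2=25, (8-8)^2=0, (2-2)^2=0, (7-7)^2=0, (1-1)^2=0
sum(d^2) = 50.
Step 3: rho = 1 - 6*50 / (11*(11^2 - 1)) = 1 - 300/1320 = 0.772727.
Step 4: Under H0, t = rho * sqrt((n-2)/(1-rho^2)) = 3.6522 ~ t(9).
Step 5: Two-sided p-value from the t-distribution with 9 df = 0.005299.
Step 6: alpha = 0.1. reject H0.

rho = 0.7727, p = 0.005299, reject H0 at alpha = 0.1.


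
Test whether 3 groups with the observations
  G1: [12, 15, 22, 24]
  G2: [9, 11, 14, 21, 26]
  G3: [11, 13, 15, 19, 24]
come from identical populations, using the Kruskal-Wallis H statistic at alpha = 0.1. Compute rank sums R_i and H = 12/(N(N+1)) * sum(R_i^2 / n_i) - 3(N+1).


Step 1: Combine all N = 14 observations and assign midranks.
sorted (value, group, rank): (9,G2,1), (11,G2,2.5), (11,G3,2.5), (12,G1,4), (13,G3,5), (14,G2,6), (15,G1,7.5), (15,G3,7.5), (19,G3,9), (21,G2,10), (22,G1,11), (24,G1,12.5), (24,G3,12.5), (26,G2,14)
Step 2: Sum ranks within each group.
R_1 = 35 (n_1 = 4)
R_2 = 33.5 (n_2 = 5)
R_3 = 36.5 (n_3 = 5)
Step 3: H = 12/(N(N+1)) * sum(R_i^2/n_i) - 3(N+1)
     = 12/(14*15) * (35^2/4 + 33.5^2/5 + 36.5^2/5) - 3*15
     = 0.057143 * 797.15 - 45
     = 0.551429.
Step 4: Ties present; correction factor C = 1 - 18/(14^3 - 14) = 0.993407. Corrected H = 0.551429 / 0.993407 = 0.555088.
Step 5: Under H0, H ~ chi^2(2); p-value = 0.757642.
Step 6: alpha = 0.1. fail to reject H0.

H = 0.5551, df = 2, p = 0.757642, fail to reject H0.
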